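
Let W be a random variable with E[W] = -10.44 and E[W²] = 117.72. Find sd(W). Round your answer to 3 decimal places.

2.954

Var(W) = 117.72 − (-10.44)² = 8.7264
sd(W) = √8.7264 ≈ 2.954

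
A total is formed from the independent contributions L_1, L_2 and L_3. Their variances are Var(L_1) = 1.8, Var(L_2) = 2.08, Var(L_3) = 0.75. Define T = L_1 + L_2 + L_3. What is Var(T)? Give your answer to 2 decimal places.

By independence, Var(T) = (1)²Var(L_1) + (1)²Var(L_2) + (1)²Var(L_3)
= (1)²·1.8 + (1)²·2.08 + (1)²·0.75 = 4.63

4.63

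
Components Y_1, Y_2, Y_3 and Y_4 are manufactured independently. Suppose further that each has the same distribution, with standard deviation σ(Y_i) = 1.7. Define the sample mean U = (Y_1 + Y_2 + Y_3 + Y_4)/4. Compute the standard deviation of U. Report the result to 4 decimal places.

Var(Y_i) = (1.7)² = 2.89
By independence, Var(U) = (0.25)²Var(Y_1) + (0.25)²Var(Y_2) + (0.25)²Var(Y_3) + (0.25)²Var(Y_4)
= (0.25)²·2.89 + (0.25)²·2.89 + (0.25)²·2.89 + (0.25)²·2.89 = 0.7225
σ(U) = √0.7225 ≈ 0.8500

0.8500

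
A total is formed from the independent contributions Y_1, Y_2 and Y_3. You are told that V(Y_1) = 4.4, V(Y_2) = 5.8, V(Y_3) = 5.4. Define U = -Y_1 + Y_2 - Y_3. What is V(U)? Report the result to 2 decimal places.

15.60

By independence, V(U) = (-1)²V(Y_1) + (1)²V(Y_2) + (-1)²V(Y_3)
= (-1)²·4.4 + (1)²·5.8 + (-1)²·5.4 = 15.6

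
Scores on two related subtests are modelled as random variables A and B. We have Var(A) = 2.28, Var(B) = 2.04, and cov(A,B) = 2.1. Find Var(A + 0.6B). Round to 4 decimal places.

5.5344

Var(A + 0.6B) = (1)²·Var(A) + (0.6)²·Var(B) + 2·(1)·(0.6)·cov(A,B)
= 1·2.28 + 0.36·2.04 + 1.2·2.1 = 5.5344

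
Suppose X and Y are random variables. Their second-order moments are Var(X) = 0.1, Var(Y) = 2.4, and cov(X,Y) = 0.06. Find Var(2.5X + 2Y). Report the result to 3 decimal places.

10.825

Var(2.5X + 2Y) = (2.5)²·Var(X) + (2)²·Var(Y) + 2·(2.5)·(2)·cov(X,Y)
= 6.25·0.1 + 4·2.4 + 10·0.06 = 10.825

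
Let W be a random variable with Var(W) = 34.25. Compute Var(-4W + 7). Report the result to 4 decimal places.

Var(-4W + 7) = (-4)²·Var(W) = 16·34.25 = 548

548.0000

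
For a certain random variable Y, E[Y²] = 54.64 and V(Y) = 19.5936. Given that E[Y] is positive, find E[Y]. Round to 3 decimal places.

(E[Y])² = E[Y²] − V(Y) = 54.64 − 19.5936 = 35.0464
E[Y] = √35.0464 = 5.92

5.920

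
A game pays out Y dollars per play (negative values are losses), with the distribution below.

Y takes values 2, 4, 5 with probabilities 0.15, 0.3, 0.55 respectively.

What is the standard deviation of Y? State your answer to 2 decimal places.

1.04

E[Y] = (2)(0.15) + (4)(0.3) + (5)(0.55) = 4.25
E[Y²] = (2)²(0.15) + (4)²(0.3) + (5)²(0.55) = 19.15
Var(Y) = E[Y²] − (E[Y])² = 19.15 − (4.25)² = 1.0875
σ(Y) = √1.0875 ≈ 1.04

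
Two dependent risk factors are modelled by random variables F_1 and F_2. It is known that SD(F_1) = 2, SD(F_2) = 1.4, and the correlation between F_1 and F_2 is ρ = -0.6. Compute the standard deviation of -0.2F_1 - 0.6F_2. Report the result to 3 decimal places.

0.680

Var(F_1) = (2)² = 4;  Var(F_2) = (1.4)² = 1.96
cov(F_1,F_2) = ρ·SD(F_1)·SD(F_2) = -0.6·2·1.4 = -1.68
Var(-0.2F_1 - 0.6F_2) = (-0.2)²·Var(F_1) + (-0.6)²·Var(F_2) + 2·(-0.2)·(-0.6)·cov(F_1,F_2)
= 0.04·4 + 0.36·1.96 + 0.24·-1.68 = 0.4624
SD(-0.2F_1 - 0.6F_2) = √0.4624 ≈ 0.680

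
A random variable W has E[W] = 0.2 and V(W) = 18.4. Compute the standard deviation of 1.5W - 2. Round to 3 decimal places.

V(1.5W - 2) = (1.5)²·18.4 = 41.4
SD(1.5W - 2) = √41.4 ≈ 6.434

6.434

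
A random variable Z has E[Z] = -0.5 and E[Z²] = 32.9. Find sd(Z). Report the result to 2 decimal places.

5.71

Var(Z) = 32.9 − (-0.5)² = 32.65
sd(Z) = √32.65 ≈ 5.71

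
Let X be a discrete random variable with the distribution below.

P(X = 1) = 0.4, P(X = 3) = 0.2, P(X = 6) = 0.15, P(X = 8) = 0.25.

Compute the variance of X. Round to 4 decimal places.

8.3900

E[X] = (1)(0.4) + (3)(0.2) + (6)(0.15) + (8)(0.25) = 3.9
E[X²] = (1)²(0.4) + (3)²(0.2) + (6)²(0.15) + (8)²(0.25) = 23.6
Var(X) = E[X²] − (E[X])² = 23.6 − (3.9)² = 8.39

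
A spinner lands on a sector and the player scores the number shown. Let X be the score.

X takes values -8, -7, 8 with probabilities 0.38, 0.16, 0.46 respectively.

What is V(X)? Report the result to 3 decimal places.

61.370

E[X] = (-8)(0.38) + (-7)(0.16) + (8)(0.46) = -0.48
E[X²] = (-8)²(0.38) + (-7)²(0.16) + (8)²(0.46) = 61.6
V(X) = E[X²] − (E[X])² = 61.6 − (-0.48)² = 61.3696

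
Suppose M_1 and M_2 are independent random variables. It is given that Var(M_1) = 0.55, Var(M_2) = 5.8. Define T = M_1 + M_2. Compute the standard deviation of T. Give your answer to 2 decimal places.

By independence, Var(T) = (1)²Var(M_1) + (1)²Var(M_2)
= (1)²·0.55 + (1)²·5.8 = 6.35
sd(T) = √6.35 ≈ 2.52

2.52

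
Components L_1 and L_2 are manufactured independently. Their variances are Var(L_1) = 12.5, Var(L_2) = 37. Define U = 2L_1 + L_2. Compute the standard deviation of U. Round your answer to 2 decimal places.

By independence, Var(U) = (2)²Var(L_1) + (1)²Var(L_2)
= (2)²·12.5 + (1)²·37 = 87
SD(U) = √87 ≈ 9.33

9.33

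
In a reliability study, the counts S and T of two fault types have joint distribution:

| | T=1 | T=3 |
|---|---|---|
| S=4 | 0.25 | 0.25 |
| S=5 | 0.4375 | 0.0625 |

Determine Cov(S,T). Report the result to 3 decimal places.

-0.188

E[S] = 4.5,  E[T] = 1.625
E[ST] = 7.125
Cov(S,T) = E[ST] − E[S]E[T] = 7.125 − (4.5)(1.625) = -0.1875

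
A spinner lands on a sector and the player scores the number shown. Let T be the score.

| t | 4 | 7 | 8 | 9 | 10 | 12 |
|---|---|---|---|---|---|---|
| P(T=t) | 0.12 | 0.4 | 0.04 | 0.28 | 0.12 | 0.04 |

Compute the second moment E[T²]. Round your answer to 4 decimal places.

E[T²] = (4)²(0.12) + (7)²(0.4) + (8)²(0.04) + (9)²(0.28) + (10)²(0.12) + (12)²(0.04) = 64.52

64.5200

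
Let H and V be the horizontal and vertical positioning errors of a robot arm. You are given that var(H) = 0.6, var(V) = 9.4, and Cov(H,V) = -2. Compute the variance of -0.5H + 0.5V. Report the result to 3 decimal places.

var(-0.5H + 0.5V) = (-0.5)²·var(H) + (0.5)²·var(V) + 2·(-0.5)·(0.5)·Cov(H,V)
= 0.25·0.6 + 0.25·9.4 + -0.5·-2 = 3.5

3.500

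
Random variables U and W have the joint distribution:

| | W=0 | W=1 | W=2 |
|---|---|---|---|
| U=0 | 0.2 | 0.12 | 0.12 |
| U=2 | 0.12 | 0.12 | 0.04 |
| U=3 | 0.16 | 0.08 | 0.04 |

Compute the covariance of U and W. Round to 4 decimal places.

-0.1280

E[U] = 1.4,  E[W] = 0.72
E[UW] = 0.88
Cov(U,W) = E[UW] − E[U]E[W] = 0.88 − (1.4)(0.72) = -0.128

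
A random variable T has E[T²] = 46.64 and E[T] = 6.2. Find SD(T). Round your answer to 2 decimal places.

V(T) = 46.64 − (6.2)² = 8.2
SD(T) = √8.2 ≈ 2.86

2.86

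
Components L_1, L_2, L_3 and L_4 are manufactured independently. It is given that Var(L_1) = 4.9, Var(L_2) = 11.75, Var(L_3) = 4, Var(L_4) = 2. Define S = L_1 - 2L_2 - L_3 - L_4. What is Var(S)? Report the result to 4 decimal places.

57.9000

By independence, Var(S) = (1)²Var(L_1) + (-2)²Var(L_2) + (-1)²Var(L_3) + (-1)²Var(L_4)
= (1)²·4.9 + (-2)²·11.75 + (-1)²·4 + (-1)²·2 = 57.9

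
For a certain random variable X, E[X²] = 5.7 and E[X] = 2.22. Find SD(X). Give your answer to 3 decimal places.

0.878

var(X) = 5.7 − (2.22)² = 0.7716
SD(X) = √0.7716 ≈ 0.878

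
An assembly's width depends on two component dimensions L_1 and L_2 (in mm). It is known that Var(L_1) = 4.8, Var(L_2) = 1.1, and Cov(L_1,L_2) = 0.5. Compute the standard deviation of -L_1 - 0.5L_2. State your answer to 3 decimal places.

2.361

Var(-L_1 - 0.5L_2) = (-1)²·Var(L_1) + (-0.5)²·Var(L_2) + 2·(-1)·(-0.5)·Cov(L_1,L_2)
= 1·4.8 + 0.25·1.1 + 1·0.5 = 5.575
σ(-L_1 - 0.5L_2) = √5.575 ≈ 2.361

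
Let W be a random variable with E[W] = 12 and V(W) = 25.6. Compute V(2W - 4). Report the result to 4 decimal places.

V(2W - 4) = (2)²·V(W) = 4·25.6 = 102.4

102.4000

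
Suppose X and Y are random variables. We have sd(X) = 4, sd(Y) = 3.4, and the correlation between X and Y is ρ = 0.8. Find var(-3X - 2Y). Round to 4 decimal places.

var(X) = (4)² = 16;  var(Y) = (3.4)² = 11.56
cov(X,Y) = ρ·sd(X)·sd(Y) = 0.8·4·3.4 = 10.88
var(-3X - 2Y) = (-3)²·var(X) + (-2)²·var(Y) + 2·(-3)·(-2)·cov(X,Y)
= 9·16 + 4·11.56 + 12·10.88 = 320.8

320.8000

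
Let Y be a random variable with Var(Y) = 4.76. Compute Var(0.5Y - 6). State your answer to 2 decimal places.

1.19

Var(0.5Y - 6) = (0.5)²·Var(Y) = 0.25·4.76 = 1.19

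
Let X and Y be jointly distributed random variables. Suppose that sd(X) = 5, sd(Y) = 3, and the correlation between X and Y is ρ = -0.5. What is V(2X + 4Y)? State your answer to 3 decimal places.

124.000

V(X) = (5)² = 25;  V(Y) = (3)² = 9
Cov(X,Y) = ρ·sd(X)·sd(Y) = -0.5·5·3 = -7.5
V(2X + 4Y) = (2)²·V(X) + (4)²·V(Y) + 2·(2)·(4)·Cov(X,Y)
= 4·25 + 16·9 + 16·-7.5 = 124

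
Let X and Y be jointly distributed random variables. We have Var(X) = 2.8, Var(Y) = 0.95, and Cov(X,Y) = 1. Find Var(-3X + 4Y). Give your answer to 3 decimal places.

16.400

Var(-3X + 4Y) = (-3)²·Var(X) + (4)²·Var(Y) + 2·(-3)·(4)·Cov(X,Y)
= 9·2.8 + 16·0.95 + -24·1 = 16.4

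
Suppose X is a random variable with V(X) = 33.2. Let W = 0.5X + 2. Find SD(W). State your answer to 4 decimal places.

V(0.5X + 2) = (0.5)²·33.2 = 8.3
SD(W) = √8.3 ≈ 2.8810

2.8810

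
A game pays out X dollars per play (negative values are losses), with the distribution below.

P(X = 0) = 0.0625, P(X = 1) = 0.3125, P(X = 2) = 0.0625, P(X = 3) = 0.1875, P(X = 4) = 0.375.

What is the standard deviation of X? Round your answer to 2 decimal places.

E[X] = (0)(0.0625) + (1)(0.3125) + (2)(0.0625) + (3)(0.1875) + (4)(0.375) = 2.5
E[X²] = (0)²(0.0625) + (1)²(0.3125) + (2)²(0.0625) + (3)²(0.1875) + (4)²(0.375) = 8.25
V(X) = E[X²] − (E[X])² = 8.25 − (2.5)² = 2
SD(X) = √2 ≈ 1.41

1.41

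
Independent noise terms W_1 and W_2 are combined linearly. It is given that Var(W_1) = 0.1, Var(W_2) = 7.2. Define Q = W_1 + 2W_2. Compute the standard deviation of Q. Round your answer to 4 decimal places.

By independence, Var(Q) = (1)²Var(W_1) + (2)²Var(W_2)
= (1)²·0.1 + (2)²·7.2 = 28.9
sd(Q) = √28.9 ≈ 5.3759

5.3759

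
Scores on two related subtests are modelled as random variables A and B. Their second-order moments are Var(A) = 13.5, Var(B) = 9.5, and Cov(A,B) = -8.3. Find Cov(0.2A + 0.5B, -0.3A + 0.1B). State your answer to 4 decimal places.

Cov(0.2A + 0.5B, -0.3A + 0.1B) = (0.2)(-0.3)Var(A) + (0.5)(0.1)Var(B) + [(0.2)(0.1) + (0.5)(-0.3)]Cov(A,B)
= -0.06·13.5 + 0.05·9.5 + -0.13·-8.3 = 0.744

0.7440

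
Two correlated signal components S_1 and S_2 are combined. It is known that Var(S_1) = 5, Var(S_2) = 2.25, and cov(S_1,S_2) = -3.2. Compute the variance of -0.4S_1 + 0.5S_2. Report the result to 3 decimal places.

2.643

Var(-0.4S_1 + 0.5S_2) = (-0.4)²·Var(S_1) + (0.5)²·Var(S_2) + 2·(-0.4)·(0.5)·cov(S_1,S_2)
= 0.16·5 + 0.25·2.25 + -0.4·-3.2 = 2.6425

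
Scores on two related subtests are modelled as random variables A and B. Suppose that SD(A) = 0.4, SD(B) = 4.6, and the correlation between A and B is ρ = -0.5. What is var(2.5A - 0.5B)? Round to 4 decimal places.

8.5900

var(A) = (0.4)² = 0.16;  var(B) = (4.6)² = 21.16
Cov(A,B) = ρ·SD(A)·SD(B) = -0.5·0.4·4.6 = -0.92
var(2.5A - 0.5B) = (2.5)²·var(A) + (-0.5)²·var(B) + 2·(2.5)·(-0.5)·Cov(A,B)
= 6.25·0.16 + 0.25·21.16 + -2.5·-0.92 = 8.59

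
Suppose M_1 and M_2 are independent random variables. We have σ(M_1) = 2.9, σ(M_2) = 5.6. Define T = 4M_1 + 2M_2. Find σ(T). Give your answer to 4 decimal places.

Var(M_1) = 8.41, Var(M_2) = 31.36
By independence, Var(T) = (4)²Var(M_1) + (2)²Var(M_2)
= (4)²·8.41 + (2)²·31.36 = 260
σ(T) = √260 ≈ 16.1245

16.1245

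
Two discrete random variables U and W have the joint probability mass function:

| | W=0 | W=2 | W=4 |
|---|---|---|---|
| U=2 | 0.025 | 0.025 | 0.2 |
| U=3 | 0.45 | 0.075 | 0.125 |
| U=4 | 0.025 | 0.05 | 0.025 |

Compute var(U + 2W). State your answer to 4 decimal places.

E[U] = 2.85,  E[W] = 1.7,  E[UW] = 4.45
var(U) = 8.45 − (2.85)² = 0.3275;  var(W) = 6.2 − (1.7)² = 3.31
Cov(U,W) = 4.45 − (2.85)(1.7) = -0.395
var(U + 2W) = (1)²·0.3275 + (2)²·3.31 + 2·(1)·(2)·-0.395 = 11.9875

11.9875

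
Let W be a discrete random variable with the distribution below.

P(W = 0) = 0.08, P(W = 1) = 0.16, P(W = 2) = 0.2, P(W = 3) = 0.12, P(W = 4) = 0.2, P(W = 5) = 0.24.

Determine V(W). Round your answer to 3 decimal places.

2.714

E[W] = (0)(0.08) + (1)(0.16) + (2)(0.2) + (3)(0.12) + (4)(0.2) + (5)(0.24) = 2.92
E[W²] = (0)²(0.08) + (1)²(0.16) + (2)²(0.2) + (3)²(0.12) + (4)²(0.2) + (5)²(0.24) = 11.24
V(W) = E[W²] − (E[W])² = 11.24 − (2.92)² = 2.7136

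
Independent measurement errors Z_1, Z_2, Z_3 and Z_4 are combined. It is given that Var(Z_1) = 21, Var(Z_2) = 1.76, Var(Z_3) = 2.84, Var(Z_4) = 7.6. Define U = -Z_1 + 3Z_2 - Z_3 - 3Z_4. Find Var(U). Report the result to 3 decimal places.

By independence, Var(U) = (-1)²Var(Z_1) + (3)²Var(Z_2) + (-1)²Var(Z_3) + (-3)²Var(Z_4)
= (-1)²·21 + (3)²·1.76 + (-1)²·2.84 + (-3)²·7.6 = 108.08

108.080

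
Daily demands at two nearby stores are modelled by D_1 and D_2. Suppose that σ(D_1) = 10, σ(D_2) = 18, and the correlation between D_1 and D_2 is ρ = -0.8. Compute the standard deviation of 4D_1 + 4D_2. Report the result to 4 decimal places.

46.6476

Var(D_1) = (10)² = 100;  Var(D_2) = (18)² = 324
cov(D_1,D_2) = ρ·σ(D_1)·σ(D_2) = -0.8·10·18 = -144
Var(4D_1 + 4D_2) = (4)²·Var(D_1) + (4)²·Var(D_2) + 2·(4)·(4)·cov(D_1,D_2)
= 16·100 + 16·324 + 32·-144 = 2176
σ(4D_1 + 4D_2) = √2176 ≈ 46.6476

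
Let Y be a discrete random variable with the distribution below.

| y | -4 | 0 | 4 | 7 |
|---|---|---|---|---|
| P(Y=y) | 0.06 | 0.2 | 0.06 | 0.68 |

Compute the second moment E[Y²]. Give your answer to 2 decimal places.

35.24

E[Y²] = (-4)²(0.06) + (0)²(0.2) + (4)²(0.06) + (7)²(0.68) = 35.24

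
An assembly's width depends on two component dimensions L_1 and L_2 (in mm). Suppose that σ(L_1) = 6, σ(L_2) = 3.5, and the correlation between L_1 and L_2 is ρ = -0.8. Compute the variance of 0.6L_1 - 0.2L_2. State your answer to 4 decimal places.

17.4820

var(L_1) = (6)² = 36;  var(L_2) = (3.5)² = 12.25
cov(L_1,L_2) = ρ·σ(L_1)·σ(L_2) = -0.8·6·3.5 = -16.8
var(0.6L_1 - 0.2L_2) = (0.6)²·var(L_1) + (-0.2)²·var(L_2) + 2·(0.6)·(-0.2)·cov(L_1,L_2)
= 0.36·36 + 0.04·12.25 + -0.24·-16.8 = 17.482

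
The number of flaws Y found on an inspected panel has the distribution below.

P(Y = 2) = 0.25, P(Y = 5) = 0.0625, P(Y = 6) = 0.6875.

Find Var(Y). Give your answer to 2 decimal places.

E[Y] = (2)(0.25) + (5)(0.0625) + (6)(0.6875) = 4.9375
E[Y²] = (2)²(0.25) + (5)²(0.0625) + (6)²(0.6875) = 27.3125
Var(Y) = E[Y²] − (E[Y])² = 27.3125 − (4.9375)² = 2.93359375

2.93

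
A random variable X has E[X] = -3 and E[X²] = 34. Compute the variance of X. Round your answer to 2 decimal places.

Var(X) = 34 − (-3)² = 25

25.00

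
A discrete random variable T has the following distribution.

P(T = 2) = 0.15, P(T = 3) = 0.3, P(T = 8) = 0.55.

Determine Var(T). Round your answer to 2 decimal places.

7.14

E[T] = (2)(0.15) + (3)(0.3) + (8)(0.55) = 5.6
E[T²] = (2)²(0.15) + (3)²(0.3) + (8)²(0.55) = 38.5
Var(T) = E[T²] − (E[T])² = 38.5 − (5.6)² = 7.14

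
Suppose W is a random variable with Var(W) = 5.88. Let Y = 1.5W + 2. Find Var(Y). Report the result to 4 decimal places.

Var(1.5W + 2) = (1.5)²·Var(W) = 2.25·5.88 = 13.23

13.2300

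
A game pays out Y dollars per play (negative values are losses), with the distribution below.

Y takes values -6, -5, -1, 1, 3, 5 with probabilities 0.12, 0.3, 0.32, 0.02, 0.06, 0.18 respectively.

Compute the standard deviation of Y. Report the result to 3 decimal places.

E[Y] = (-6)(0.12) + (-5)(0.3) + (-1)(0.32) + (1)(0.02) + (3)(0.06) + (5)(0.18) = -1.44
E[Y²] = (-6)²(0.12) + (-5)²(0.3) + (-1)²(0.32) + (1)²(0.02) + (3)²(0.06) + (5)²(0.18) = 17.2
V(Y) = E[Y²] − (E[Y])² = 17.2 − (-1.44)² = 15.1264
σ(Y) = √15.1264 ≈ 3.889

3.889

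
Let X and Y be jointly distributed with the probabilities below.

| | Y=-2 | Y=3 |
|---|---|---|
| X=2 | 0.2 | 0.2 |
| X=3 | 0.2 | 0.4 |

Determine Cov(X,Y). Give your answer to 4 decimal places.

0.2000

E[X] = 2.6,  E[Y] = 1
E[XY] = 2.8
Cov(X,Y) = E[XY] − E[X]E[Y] = 2.8 − (2.6)(1) = 0.2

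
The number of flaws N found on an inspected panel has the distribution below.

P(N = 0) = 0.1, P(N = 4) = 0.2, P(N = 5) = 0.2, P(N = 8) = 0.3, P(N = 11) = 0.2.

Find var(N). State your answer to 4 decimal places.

E[N] = (0)(0.1) + (4)(0.2) + (5)(0.2) + (8)(0.3) + (11)(0.2) = 6.4
E[N²] = (0)²(0.1) + (4)²(0.2) + (5)²(0.2) + (8)²(0.3) + (11)²(0.2) = 51.6
var(N) = E[N²] − (E[N])² = 51.6 − (6.4)² = 10.64

10.6400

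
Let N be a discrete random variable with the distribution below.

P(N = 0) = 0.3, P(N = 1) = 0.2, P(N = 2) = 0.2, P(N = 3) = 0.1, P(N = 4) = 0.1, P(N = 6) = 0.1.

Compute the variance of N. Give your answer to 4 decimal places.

3.4900

E[N] = (0)(0.3) + (1)(0.2) + (2)(0.2) + (3)(0.1) + (4)(0.1) + (6)(0.1) = 1.9
E[N²] = (0)²(0.3) + (1)²(0.2) + (2)²(0.2) + (3)²(0.1) + (4)²(0.1) + (6)²(0.1) = 7.1
Var(N) = E[N²] − (E[N])² = 7.1 − (1.9)² = 3.49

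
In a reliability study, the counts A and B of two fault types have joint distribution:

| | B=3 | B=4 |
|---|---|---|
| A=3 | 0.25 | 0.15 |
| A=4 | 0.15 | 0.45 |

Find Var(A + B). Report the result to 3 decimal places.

E[A] = 3.6,  E[B] = 3.6,  E[AB] = 13.05
Var(A) = 13.2 − (3.6)² = 0.24;  Var(B) = 13.2 − (3.6)² = 0.24
Cov(A,B) = 13.05 − (3.6)(3.6) = 0.09
Var(A + B) = (1)²·0.24 + (1)²·0.24 + 2·(1)·(1)·0.09 = 0.66

0.660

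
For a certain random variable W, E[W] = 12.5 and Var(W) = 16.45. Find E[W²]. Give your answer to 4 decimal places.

E[W²] = Var(W) + (E[W])² = 16.45 + (12.5)² = 172.7

172.7000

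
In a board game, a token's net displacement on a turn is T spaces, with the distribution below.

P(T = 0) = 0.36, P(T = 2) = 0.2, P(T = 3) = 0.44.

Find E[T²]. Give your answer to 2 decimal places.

E[T²] = (0)²(0.36) + (2)²(0.2) + (3)²(0.44) = 4.76

4.76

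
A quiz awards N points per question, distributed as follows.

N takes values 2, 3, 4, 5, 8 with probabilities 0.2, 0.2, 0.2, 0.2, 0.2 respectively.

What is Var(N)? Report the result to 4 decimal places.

4.2400

E[N] = (2)(0.2) + (3)(0.2) + (4)(0.2) + (5)(0.2) + (8)(0.2) = 4.4
E[N²] = (2)²(0.2) + (3)²(0.2) + (4)²(0.2) + (5)²(0.2) + (8)²(0.2) = 23.6
Var(N) = E[N²] − (E[N])² = 23.6 − (4.4)² = 4.24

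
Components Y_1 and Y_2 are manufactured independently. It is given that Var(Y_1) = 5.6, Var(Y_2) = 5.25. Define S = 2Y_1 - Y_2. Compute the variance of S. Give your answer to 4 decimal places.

27.6500

By independence, Var(S) = (2)²Var(Y_1) + (-1)²Var(Y_2)
= (2)²·5.6 + (-1)²·5.25 = 27.65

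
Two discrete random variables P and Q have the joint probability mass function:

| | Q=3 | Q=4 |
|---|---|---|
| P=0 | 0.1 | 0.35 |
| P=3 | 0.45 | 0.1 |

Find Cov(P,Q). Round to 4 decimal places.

-0.4425

E[P] = 1.65,  E[Q] = 3.45
E[PQ] = 5.25
Cov(P,Q) = E[PQ] − E[P]E[Q] = 5.25 − (1.65)(3.45) = -0.4425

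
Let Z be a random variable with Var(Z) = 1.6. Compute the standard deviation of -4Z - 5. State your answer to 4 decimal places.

5.0596

Var(-4Z - 5) = (-4)²·1.6 = 25.6
SD(-4Z - 5) = √25.6 ≈ 5.0596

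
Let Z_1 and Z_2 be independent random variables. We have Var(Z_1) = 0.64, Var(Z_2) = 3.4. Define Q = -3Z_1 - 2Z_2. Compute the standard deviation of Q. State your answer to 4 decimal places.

By independence, Var(Q) = (-3)²Var(Z_1) + (-2)²Var(Z_2)
= (-3)²·0.64 + (-2)²·3.4 = 19.36
SD(Q) = √19.36 ≈ 4.4000

4.4000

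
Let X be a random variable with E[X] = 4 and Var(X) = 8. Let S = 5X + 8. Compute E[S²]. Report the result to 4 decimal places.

984.0000

E[5X + 8] = 5·4 + 8 = 28
Var(5X + 8) = (5)²·8 = 200
E[S²] = Var(S) + (E[S])² = 200 + (28)² = 984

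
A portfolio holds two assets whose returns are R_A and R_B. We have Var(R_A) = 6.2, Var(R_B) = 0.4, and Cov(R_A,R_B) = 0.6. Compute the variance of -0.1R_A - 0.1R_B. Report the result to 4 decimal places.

0.0780

Var(-0.1R_A - 0.1R_B) = (-0.1)²·Var(R_A) + (-0.1)²·Var(R_B) + 2·(-0.1)·(-0.1)·Cov(R_A,R_B)
= 0.01·6.2 + 0.01·0.4 + 0.02·0.6 = 0.078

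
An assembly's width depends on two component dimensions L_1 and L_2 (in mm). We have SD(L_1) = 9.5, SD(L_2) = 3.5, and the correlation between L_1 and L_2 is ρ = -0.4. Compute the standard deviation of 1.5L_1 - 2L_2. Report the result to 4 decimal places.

18.2171

Var(L_1) = (9.5)² = 90.25;  Var(L_2) = (3.5)² = 12.25
Cov(L_1,L_2) = ρ·SD(L_1)·SD(L_2) = -0.4·9.5·3.5 = -13.3
Var(1.5L_1 - 2L_2) = (1.5)²·Var(L_1) + (-2)²·Var(L_2) + 2·(1.5)·(-2)·Cov(L_1,L_2)
= 2.25·90.25 + 4·12.25 + -6·-13.3 = 331.8625
SD(1.5L_1 - 2L_2) = √331.8625 ≈ 18.2171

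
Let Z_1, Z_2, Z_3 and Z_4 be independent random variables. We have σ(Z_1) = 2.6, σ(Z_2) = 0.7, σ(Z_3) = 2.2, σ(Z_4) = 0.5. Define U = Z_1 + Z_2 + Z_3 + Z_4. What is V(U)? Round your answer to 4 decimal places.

V(Z_1) = 6.76, V(Z_2) = 0.49, V(Z_3) = 4.84, V(Z_4) = 0.25
By independence, V(U) = (1)²V(Z_1) + (1)²V(Z_2) + (1)²V(Z_3) + (1)²V(Z_4)
= (1)²·6.76 + (1)²·0.49 + (1)²·4.84 + (1)²·0.25 = 12.34

12.3400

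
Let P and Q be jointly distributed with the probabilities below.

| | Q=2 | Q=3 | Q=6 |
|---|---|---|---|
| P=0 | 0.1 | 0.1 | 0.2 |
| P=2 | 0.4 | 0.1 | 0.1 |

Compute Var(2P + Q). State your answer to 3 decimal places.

4.160

E[P] = 1.2,  E[Q] = 3.4,  E[PQ] = 3.4
Var(P) = 2.4 − (1.2)² = 0.96;  Var(Q) = 14.6 − (3.4)² = 3.04
cov(P,Q) = 3.4 − (1.2)(3.4) = -0.68
Var(2P + Q) = (2)²·0.96 + (1)²·3.04 + 2·(2)·(1)·-0.68 = 4.16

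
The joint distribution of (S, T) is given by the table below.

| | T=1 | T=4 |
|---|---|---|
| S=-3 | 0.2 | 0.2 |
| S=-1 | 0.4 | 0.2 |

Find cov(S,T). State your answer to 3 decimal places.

E[S] = -1.8,  E[T] = 2.2
E[ST] = -4.2
cov(S,T) = E[ST] − E[S]E[T] = -4.2 − (-1.8)(2.2) = -0.24

-0.240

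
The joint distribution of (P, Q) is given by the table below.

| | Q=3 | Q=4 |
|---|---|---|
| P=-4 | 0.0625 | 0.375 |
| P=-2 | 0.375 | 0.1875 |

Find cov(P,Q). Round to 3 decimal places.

E[P] = -2.875,  E[Q] = 3.5625
E[PQ] = -10.5
cov(P,Q) = E[PQ] − E[P]E[Q] = -10.5 − (-2.875)(3.5625) = -0.2578125

-0.258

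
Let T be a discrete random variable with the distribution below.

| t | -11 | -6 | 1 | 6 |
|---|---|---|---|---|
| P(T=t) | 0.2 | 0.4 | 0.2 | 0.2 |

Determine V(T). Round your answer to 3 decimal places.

35.760

E[T] = (-11)(0.2) + (-6)(0.4) + (1)(0.2) + (6)(0.2) = -3.2
E[T²] = (-11)²(0.2) + (-6)²(0.4) + (1)²(0.2) + (6)²(0.2) = 46
V(T) = E[T²] − (E[T])² = 46 − (-3.2)² = 35.76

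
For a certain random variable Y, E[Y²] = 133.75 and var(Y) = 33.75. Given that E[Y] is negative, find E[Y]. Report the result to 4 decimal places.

(E[Y])² = E[Y²] − var(Y) = 133.75 − 33.75 = 100
E[Y] = −√100 = -10

-10.0000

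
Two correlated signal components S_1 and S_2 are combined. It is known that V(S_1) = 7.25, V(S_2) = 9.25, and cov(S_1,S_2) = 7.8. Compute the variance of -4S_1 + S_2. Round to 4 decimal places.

V(-4S_1 + S_2) = (-4)²·V(S_1) + (1)²·V(S_2) + 2·(-4)·(1)·cov(S_1,S_2)
= 16·7.25 + 1·9.25 + -8·7.8 = 62.85

62.8500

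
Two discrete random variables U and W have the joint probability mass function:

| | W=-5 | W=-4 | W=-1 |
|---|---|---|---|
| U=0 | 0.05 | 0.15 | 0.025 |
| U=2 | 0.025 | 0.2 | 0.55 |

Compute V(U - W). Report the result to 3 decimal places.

E[U] = 1.55,  E[W] = -2.35,  E[UW] = -2.95
V(U) = 3.1 − (1.55)² = 0.6975;  V(W) = 8.05 − (-2.35)² = 2.5275
Cov(U,W) = -2.95 − (1.55)(-2.35) = 0.6925
V(U - W) = (1)²·0.6975 + (-1)²·2.5275 + 2·(1)·(-1)·0.6925 = 1.84

1.840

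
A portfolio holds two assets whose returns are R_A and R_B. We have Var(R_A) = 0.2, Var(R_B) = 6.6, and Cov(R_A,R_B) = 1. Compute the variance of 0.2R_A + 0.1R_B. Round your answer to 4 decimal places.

Var(0.2R_A + 0.1R_B) = (0.2)²·Var(R_A) + (0.1)²·Var(R_B) + 2·(0.2)·(0.1)·Cov(R_A,R_B)
= 0.04·0.2 + 0.01·6.6 + 0.04·1 = 0.114

0.1140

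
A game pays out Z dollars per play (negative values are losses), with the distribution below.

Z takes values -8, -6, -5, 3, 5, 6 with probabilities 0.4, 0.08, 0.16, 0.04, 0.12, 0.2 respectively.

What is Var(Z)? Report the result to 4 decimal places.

E[Z] = (-8)(0.4) + (-6)(0.08) + (-5)(0.16) + (3)(0.04) + (5)(0.12) + (6)(0.2) = -2.56
E[Z²] = (-8)²(0.4) + (-6)²(0.08) + (-5)²(0.16) + (3)²(0.04) + (5)²(0.12) + (6)²(0.2) = 43.04
Var(Z) = E[Z²] − (E[Z])² = 43.04 − (-2.56)² = 36.4864

36.4864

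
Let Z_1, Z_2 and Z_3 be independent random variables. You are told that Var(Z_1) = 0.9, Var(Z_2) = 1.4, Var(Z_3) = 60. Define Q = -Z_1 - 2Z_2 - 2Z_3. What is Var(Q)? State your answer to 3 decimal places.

246.500

By independence, Var(Q) = (-1)²Var(Z_1) + (-2)²Var(Z_2) + (-2)²Var(Z_3)
= (-1)²·0.9 + (-2)²·1.4 + (-2)²·60 = 246.5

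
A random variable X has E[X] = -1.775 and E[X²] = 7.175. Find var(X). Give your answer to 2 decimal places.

4.02

var(X) = 7.175 − (-1.775)² = 4.024375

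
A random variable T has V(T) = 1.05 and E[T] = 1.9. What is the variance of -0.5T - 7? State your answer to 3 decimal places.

0.263

V(-0.5T - 7) = (-0.5)²·V(T) = 0.25·1.05 = 0.2625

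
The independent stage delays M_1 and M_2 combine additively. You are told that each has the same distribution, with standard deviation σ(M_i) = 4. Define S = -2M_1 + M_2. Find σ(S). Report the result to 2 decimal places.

8.94

var(M_i) = (4)² = 16
By independence, var(S) = (-2)²var(M_1) + (1)²var(M_2)
= (-2)²·16 + (1)²·16 = 80
σ(S) = √80 ≈ 8.94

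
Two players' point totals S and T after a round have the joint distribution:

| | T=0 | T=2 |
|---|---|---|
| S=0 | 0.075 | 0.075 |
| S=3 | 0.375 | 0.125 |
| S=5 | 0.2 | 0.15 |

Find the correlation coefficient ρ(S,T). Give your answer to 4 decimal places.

E[S] = 3.25,  E[T] = 0.7
E[ST] = 2.25
Cov(S,T) = E[ST] − E[S]E[T] = 2.25 − (3.25)(0.7) = -0.025
V(S) = 2.6875,  V(T) = 0.91
ρ = -0.025 / √(2.6875·0.91) ≈ -0.0160

-0.0160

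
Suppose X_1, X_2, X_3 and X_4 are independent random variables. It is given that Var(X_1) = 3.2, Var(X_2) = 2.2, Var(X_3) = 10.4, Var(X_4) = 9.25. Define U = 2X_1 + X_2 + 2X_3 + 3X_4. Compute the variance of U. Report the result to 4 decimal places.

By independence, Var(U) = (2)²Var(X_1) + (1)²Var(X_2) + (2)²Var(X_3) + (3)²Var(X_4)
= (2)²·3.2 + (1)²·2.2 + (2)²·10.4 + (3)²·9.25 = 139.85

139.8500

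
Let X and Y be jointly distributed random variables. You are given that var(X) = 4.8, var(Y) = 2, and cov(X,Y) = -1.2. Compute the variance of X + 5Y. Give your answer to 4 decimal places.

42.8000

var(X + 5Y) = (1)²·var(X) + (5)²·var(Y) + 2·(1)·(5)·cov(X,Y)
= 1·4.8 + 25·2 + 10·-1.2 = 42.8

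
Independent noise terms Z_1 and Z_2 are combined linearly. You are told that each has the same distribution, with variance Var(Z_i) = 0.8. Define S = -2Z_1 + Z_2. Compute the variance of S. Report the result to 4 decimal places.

By independence, Var(S) = (-2)²Var(Z_1) + (1)²Var(Z_2)
= (-2)²·0.8 + (1)²·0.8 = 4

4.0000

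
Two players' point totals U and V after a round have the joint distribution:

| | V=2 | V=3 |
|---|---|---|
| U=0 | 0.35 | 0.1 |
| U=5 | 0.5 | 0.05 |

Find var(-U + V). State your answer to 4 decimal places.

E[U] = 2.75,  E[V] = 2.15,  E[UV] = 5.75
var(U) = 13.75 − (2.75)² = 6.1875;  var(V) = 4.75 − (2.15)² = 0.1275
cov(U,V) = 5.75 − (2.75)(2.15) = -0.1625
var(-U + V) = (-1)²·6.1875 + (1)²·0.1275 + 2·(-1)·(1)·-0.1625 = 6.64

6.6400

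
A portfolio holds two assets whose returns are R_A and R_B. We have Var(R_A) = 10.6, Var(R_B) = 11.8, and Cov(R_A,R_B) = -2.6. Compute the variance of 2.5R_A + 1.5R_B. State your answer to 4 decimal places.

73.3000

Var(2.5R_A + 1.5R_B) = (2.5)²·Var(R_A) + (1.5)²·Var(R_B) + 2·(2.5)·(1.5)·Cov(R_A,R_B)
= 6.25·10.6 + 2.25·11.8 + 7.5·-2.6 = 73.3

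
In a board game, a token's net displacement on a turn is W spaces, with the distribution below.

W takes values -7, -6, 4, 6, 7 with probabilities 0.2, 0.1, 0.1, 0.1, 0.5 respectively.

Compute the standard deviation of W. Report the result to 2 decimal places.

E[W] = (-7)(0.2) + (-6)(0.1) + (4)(0.1) + (6)(0.1) + (7)(0.5) = 2.5
E[W²] = (-7)²(0.2) + (-6)²(0.1) + (4)²(0.1) + (6)²(0.1) + (7)²(0.5) = 43.1
Var(W) = E[W²] − (E[W])² = 43.1 − (2.5)² = 36.85
σ(W) = √36.85 ≈ 6.07

6.07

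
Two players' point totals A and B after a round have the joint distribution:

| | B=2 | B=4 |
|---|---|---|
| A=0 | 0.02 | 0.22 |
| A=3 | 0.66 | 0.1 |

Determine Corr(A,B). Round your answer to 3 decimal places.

-0.719

E[A] = 2.28,  E[B] = 2.64
E[AB] = 5.16
Cov(A,B) = E[AB] − E[A]E[B] = 5.16 − (2.28)(2.64) = -0.8592
var(A) = 1.6416,  var(B) = 0.8704
ρ = -0.8592 / √(1.6416·0.8704) ≈ -0.719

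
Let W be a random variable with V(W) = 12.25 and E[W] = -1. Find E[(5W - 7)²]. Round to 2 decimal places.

E[5W - 7] = 5·-1 − 7 = -12
V(5W - 7) = (5)²·12.25 = 306.25
E[(5W - 7)²] = V((5W - 7)) + (E[(5W - 7)])² = 306.25 + (-12)² = 450.25

450.25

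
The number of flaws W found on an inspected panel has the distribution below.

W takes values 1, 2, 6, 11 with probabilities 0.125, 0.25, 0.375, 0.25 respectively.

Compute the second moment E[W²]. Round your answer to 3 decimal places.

44.875

E[W²] = (1)²(0.125) + (2)²(0.25) + (6)²(0.375) + (11)²(0.25) = 44.875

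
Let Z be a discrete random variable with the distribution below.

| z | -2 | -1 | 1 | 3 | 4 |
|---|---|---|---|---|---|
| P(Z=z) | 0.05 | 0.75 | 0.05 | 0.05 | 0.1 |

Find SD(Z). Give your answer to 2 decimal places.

E[Z] = (-2)(0.05) + (-1)(0.75) + (1)(0.05) + (3)(0.05) + (4)(0.1) = -0.25
E[Z²] = (-2)²(0.05) + (-1)²(0.75) + (1)²(0.05) + (3)²(0.05) + (4)²(0.1) = 3.05
V(Z) = E[Z²] − (E[Z])² = 3.05 − (-0.25)² = 2.9875
SD(Z) = √2.9875 ≈ 1.73

1.73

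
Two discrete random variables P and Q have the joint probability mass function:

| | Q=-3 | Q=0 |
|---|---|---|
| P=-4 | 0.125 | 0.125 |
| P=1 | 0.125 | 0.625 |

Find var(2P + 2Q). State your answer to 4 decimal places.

E[P] = -0.25,  E[Q] = -0.75,  E[PQ] = 1.125
var(P) = 4.75 − (-0.25)² = 4.6875;  var(Q) = 2.25 − (-0.75)² = 1.6875
Cov(P,Q) = 1.125 − (-0.25)(-0.75) = 0.9375
var(2P + 2Q) = (2)²·4.6875 + (2)²·1.6875 + 2·(2)·(2)·0.9375 = 33

33.0000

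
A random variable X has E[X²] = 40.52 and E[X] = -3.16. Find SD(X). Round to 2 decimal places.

Var(X) = 40.52 − (-3.16)² = 30.5344
SD(X) = √30.5344 ≈ 5.53

5.53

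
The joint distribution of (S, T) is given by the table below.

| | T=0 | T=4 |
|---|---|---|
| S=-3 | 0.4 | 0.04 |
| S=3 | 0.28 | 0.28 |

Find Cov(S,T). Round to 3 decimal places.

E[S] = 0.36,  E[T] = 1.28
E[ST] = 2.88
Cov(S,T) = E[ST] − E[S]E[T] = 2.88 − (0.36)(1.28) = 2.4192

2.419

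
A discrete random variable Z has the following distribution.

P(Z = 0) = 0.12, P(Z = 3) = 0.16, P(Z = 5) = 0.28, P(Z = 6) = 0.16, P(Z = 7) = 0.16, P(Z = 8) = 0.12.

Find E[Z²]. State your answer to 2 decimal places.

29.72

E[Z²] = (0)²(0.12) + (3)²(0.16) + (5)²(0.28) + (6)²(0.16) + (7)²(0.16) + (8)²(0.12) = 29.72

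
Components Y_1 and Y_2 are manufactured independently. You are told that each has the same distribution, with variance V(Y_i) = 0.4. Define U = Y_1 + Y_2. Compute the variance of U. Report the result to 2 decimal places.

By independence, V(U) = (1)²V(Y_1) + (1)²V(Y_2)
= (1)²·0.4 + (1)²·0.4 = 0.8

0.80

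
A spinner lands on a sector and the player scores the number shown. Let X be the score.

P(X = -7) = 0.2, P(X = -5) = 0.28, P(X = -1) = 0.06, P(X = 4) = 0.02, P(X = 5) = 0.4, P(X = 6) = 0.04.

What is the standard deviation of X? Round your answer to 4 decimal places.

E[X] = (-7)(0.2) + (-5)(0.28) + (-1)(0.06) + (4)(0.02) + (5)(0.4) + (6)(0.04) = -0.54
E[X²] = (-7)²(0.2) + (-5)²(0.28) + (-1)²(0.06) + (4)²(0.02) + (5)²(0.4) + (6)²(0.04) = 28.62
Var(X) = E[X²] − (E[X])² = 28.62 − (-0.54)² = 28.3284
SD(X) = √28.3284 ≈ 5.3224

5.3224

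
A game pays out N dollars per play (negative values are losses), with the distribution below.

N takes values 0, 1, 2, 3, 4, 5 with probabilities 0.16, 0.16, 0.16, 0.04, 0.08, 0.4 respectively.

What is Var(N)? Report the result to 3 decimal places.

3.914

E[N] = (0)(0.16) + (1)(0.16) + (2)(0.16) + (3)(0.04) + (4)(0.08) + (5)(0.4) = 2.92
E[N²] = (0)²(0.16) + (1)²(0.16) + (2)²(0.16) + (3)²(0.04) + (4)²(0.08) + (5)²(0.4) = 12.44
Var(N) = E[N²] − (E[N])² = 12.44 − (2.92)² = 3.9136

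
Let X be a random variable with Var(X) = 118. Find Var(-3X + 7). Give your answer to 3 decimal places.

1062.000

Var(-3X + 7) = (-3)²·Var(X) = 9·118 = 1062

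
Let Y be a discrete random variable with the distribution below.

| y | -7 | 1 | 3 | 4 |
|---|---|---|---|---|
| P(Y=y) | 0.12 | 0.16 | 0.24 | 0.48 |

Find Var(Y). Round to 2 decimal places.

E[Y] = (-7)(0.12) + (1)(0.16) + (3)(0.24) + (4)(0.48) = 1.96
E[Y²] = (-7)²(0.12) + (1)²(0.16) + (3)²(0.24) + (4)²(0.48) = 15.88
Var(Y) = E[Y²] − (E[Y])² = 15.88 − (1.96)² = 12.0384

12.04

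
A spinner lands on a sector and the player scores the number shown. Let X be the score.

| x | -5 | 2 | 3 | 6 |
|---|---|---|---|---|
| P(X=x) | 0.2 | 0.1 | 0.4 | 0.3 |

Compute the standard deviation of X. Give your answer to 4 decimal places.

3.8678

E[X] = (-5)(0.2) + (2)(0.1) + (3)(0.4) + (6)(0.3) = 2.2
E[X²] = (-5)²(0.2) + (2)²(0.1) + (3)²(0.4) + (6)²(0.3) = 19.8
Var(X) = E[X²] − (E[X])² = 19.8 − (2.2)² = 14.96
SD(X) = √14.96 ≈ 3.8678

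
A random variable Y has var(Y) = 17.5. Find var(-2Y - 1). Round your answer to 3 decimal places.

70.000

var(-2Y - 1) = (-2)²·var(Y) = 4·17.5 = 70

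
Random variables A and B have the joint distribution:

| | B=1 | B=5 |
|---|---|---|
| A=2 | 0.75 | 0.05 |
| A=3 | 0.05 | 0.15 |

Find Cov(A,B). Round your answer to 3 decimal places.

0.440

E[A] = 2.2,  E[B] = 1.8
E[AB] = 4.4
Cov(A,B) = E[AB] − E[A]E[B] = 4.4 − (2.2)(1.8) = 0.44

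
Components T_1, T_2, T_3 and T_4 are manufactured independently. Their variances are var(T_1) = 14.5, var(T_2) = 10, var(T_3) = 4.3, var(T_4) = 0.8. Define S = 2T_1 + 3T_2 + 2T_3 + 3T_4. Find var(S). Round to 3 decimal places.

172.400

By independence, var(S) = (2)²var(T_1) + (3)²var(T_2) + (2)²var(T_3) + (3)²var(T_4)
= (2)²·14.5 + (3)²·10 + (2)²·4.3 + (3)²·0.8 = 172.4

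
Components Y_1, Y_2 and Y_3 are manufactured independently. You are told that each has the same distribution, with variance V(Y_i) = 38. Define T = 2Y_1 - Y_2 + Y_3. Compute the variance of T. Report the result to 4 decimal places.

By independence, V(T) = (2)²V(Y_1) + (-1)²V(Y_2) + (1)²V(Y_3)
= (2)²·38 + (-1)²·38 + (1)²·38 = 228

228.0000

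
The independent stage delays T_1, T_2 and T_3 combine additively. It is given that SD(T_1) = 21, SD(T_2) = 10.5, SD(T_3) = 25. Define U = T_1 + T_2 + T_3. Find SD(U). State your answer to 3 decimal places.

var(T_1) = 441, var(T_2) = 110.25, var(T_3) = 625
By independence, var(U) = (1)²var(T_1) + (1)²var(T_2) + (1)²var(T_3)
= (1)²·441 + (1)²·110.25 + (1)²·625 = 1176.25
SD(U) = √1176.25 ≈ 34.297

34.297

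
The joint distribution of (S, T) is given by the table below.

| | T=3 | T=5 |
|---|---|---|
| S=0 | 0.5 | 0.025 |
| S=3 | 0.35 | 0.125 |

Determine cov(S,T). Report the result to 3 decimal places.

0.323

E[S] = 1.425,  E[T] = 3.3
E[ST] = 5.025
cov(S,T) = E[ST] − E[S]E[T] = 5.025 − (1.425)(3.3) = 0.3225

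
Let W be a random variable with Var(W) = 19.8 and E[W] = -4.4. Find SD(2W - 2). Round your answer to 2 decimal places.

Var(2W - 2) = (2)²·19.8 = 79.2
SD(2W - 2) = √79.2 ≈ 8.90

8.90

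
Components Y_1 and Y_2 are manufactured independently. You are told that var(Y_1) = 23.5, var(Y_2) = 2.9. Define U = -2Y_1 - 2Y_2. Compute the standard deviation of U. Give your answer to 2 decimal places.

By independence, var(U) = (-2)²var(Y_1) + (-2)²var(Y_2)
= (-2)²·23.5 + (-2)²·2.9 = 105.6
sd(U) = √105.6 ≈ 10.28

10.28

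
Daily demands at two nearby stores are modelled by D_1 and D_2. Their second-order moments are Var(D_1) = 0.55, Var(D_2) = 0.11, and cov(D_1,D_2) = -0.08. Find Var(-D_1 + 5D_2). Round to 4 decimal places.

4.1000

Var(-D_1 + 5D_2) = (-1)²·Var(D_1) + (5)²·Var(D_2) + 2·(-1)·(5)·cov(D_1,D_2)
= 1·0.55 + 25·0.11 + -10·-0.08 = 4.1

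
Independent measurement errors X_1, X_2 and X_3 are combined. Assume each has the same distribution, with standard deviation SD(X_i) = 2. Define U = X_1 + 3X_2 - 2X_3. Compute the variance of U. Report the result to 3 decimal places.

56.000

Var(X_i) = (2)² = 4
By independence, Var(U) = (1)²Var(X_1) + (3)²Var(X_2) + (-2)²Var(X_3)
= (1)²·4 + (3)²·4 + (-2)²·4 = 56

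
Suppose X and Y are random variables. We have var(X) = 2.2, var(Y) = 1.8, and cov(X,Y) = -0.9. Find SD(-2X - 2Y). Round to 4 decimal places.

2.9665

var(-2X - 2Y) = (-2)²·var(X) + (-2)²·var(Y) + 2·(-2)·(-2)·cov(X,Y)
= 4·2.2 + 4·1.8 + 8·-0.9 = 8.8
SD(-2X - 2Y) = √8.8 ≈ 2.9665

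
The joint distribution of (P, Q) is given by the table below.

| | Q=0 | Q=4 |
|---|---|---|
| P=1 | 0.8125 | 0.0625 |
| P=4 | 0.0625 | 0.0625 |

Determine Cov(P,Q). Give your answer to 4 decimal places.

E[P] = 1.375,  E[Q] = 0.5
E[PQ] = 1.25
Cov(P,Q) = E[PQ] − E[P]E[Q] = 1.25 − (1.375)(0.5) = 0.5625

0.5625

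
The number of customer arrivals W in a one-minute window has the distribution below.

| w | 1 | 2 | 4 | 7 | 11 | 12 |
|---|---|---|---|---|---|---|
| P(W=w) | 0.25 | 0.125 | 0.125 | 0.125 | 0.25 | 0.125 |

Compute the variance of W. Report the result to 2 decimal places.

19.61

E[W] = (1)(0.25) + (2)(0.125) + (4)(0.125) + (7)(0.125) + (11)(0.25) + (12)(0.125) = 6.125
E[W²] = (1)²(0.25) + (2)²(0.125) + (4)²(0.125) + (7)²(0.125) + (11)²(0.25) + (12)²(0.125) = 57.125
Var(W) = E[W²] − (E[W])² = 57.125 − (6.125)² = 19.609375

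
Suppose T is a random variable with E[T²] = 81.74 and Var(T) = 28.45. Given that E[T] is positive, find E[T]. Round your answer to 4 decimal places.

7.3000

(E[T])² = E[T²] − Var(T) = 81.74 − 28.45 = 53.29
E[T] = √53.29 = 7.3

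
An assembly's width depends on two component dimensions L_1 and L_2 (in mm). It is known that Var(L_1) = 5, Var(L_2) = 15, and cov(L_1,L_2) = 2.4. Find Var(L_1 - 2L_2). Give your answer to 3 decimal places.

55.400

Var(L_1 - 2L_2) = (1)²·Var(L_1) + (-2)²·Var(L_2) + 2·(1)·(-2)·cov(L_1,L_2)
= 1·5 + 4·15 + -4·2.4 = 55.4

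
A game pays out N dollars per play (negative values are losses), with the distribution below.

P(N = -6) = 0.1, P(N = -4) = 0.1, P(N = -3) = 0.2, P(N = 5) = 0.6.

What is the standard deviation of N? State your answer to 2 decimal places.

E[N] = (-6)(0.1) + (-4)(0.1) + (-3)(0.2) + (5)(0.6) = 1.4
E[N²] = (-6)²(0.1) + (-4)²(0.1) + (-3)²(0.2) + (5)²(0.6) = 22
V(N) = E[N²] − (E[N])² = 22 − (1.4)² = 20.04
SD(N) = √20.04 ≈ 4.48

4.48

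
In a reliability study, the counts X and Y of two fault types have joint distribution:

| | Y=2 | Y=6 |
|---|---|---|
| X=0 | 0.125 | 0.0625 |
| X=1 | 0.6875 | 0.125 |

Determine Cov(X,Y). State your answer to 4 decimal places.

-0.1094

E[X] = 0.8125,  E[Y] = 2.75
E[XY] = 2.125
Cov(X,Y) = E[XY] − E[X]E[Y] = 2.125 − (0.8125)(2.75) = -0.109375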